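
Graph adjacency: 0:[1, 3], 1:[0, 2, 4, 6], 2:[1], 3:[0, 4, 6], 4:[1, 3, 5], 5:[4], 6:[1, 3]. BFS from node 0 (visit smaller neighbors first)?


BFS queue: start with [0]
Visit order: [0, 1, 3, 2, 4, 6, 5]


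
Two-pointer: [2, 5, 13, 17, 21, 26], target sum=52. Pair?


Two pointers: lo=0, hi=5
No pair sums to 52


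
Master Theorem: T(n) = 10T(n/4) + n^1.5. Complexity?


a=10, b=4, c=1.5. log_4(10)=1.661 > c=1.5. Case 1: O(n^log_b(a)) = O(n^1.661)
Complexity: O(n^1.661)


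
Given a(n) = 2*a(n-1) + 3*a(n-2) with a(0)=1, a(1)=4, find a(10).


Build bottom-up:
...a(8)=8201, a(9)=24604, a(10)=2*24604+3*8201=73811


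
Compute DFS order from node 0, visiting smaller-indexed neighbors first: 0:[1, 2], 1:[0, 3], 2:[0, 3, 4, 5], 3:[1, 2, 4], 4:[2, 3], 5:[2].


DFS stack-based: start with [0]
Visit order: [0, 1, 3, 2, 4, 5]


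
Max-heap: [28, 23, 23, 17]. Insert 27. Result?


Append 27: [28, 23, 23, 17, 27]
Bubble up: swap idx 4(27) with idx 1(23)
Result: [28, 27, 23, 17, 23]


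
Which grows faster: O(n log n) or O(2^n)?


linearithmic grows slower than exponential
O(n log n) is asymptotically smaller; O(2^n) grows faster


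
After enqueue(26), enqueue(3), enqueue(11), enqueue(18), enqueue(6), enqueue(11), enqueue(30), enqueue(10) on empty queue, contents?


enqueue(26) -> [26]
enqueue(3) -> [26, 3]
enqueue(11) -> [26, 3, 11]
enqueue(18) -> [26, 3, 11, 18]
enqueue(6) -> [26, 3, 11, 18, 6]
enqueue(11) -> [26, 3, 11, 18, 6, 11]
enqueue(30) -> [26, 3, 11, 18, 6, 11, 30]
enqueue(10) -> [26, 3, 11, 18, 6, 11, 30, 10]
Final queue (front to back): [26, 3, 11, 18, 6, 11, 30, 10]


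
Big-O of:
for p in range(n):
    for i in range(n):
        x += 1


Per nesting level: O(n) * O(n) = O(n^2)
Complexity: O(n^2)


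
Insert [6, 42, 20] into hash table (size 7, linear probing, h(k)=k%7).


Insertions: 6->slot 6; 42->slot 0; 20->slot 1
Table: [42, 20, None, None, None, None, 6]


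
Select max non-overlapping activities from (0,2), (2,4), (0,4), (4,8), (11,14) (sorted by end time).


Greedy: pick earliest-ending, then skip overlaps.
Selected (4 activities): [(0, 2), (2, 4), (4, 8), (11, 14)]


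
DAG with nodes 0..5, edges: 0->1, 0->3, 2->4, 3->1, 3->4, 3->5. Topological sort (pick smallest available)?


Kahn's algorithm, process smallest node first
Order: [0, 2, 3, 1, 4, 5]


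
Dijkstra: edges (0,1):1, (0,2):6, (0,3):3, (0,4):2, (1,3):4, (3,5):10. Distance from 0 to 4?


Dijkstra from 0:
Distances: {0: 0, 1: 1, 2: 6, 3: 3, 4: 2, 5: 13}
Shortest distance to 4 = 2, path = [0, 4]


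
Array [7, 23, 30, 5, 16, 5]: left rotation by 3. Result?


Left rotate by 3: [5, 16, 5, 7, 23, 30]


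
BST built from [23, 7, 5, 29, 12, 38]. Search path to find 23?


BST root = 23
Search for 23: compare at each node
Path: [23]


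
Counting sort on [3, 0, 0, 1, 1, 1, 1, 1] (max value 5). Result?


Count array: [2, 5, 0, 1, 0, 0]
Reconstruct: [0, 0, 1, 1, 1, 1, 1, 3]


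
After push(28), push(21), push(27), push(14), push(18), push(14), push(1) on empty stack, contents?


push(28) -> [28]
push(21) -> [28, 21]
push(27) -> [28, 21, 27]
push(14) -> [28, 21, 27, 14]
push(18) -> [28, 21, 27, 14, 18]
push(14) -> [28, 21, 27, 14, 18, 14]
push(1) -> [28, 21, 27, 14, 18, 14, 1]
Final stack (bottom to top): [28, 21, 27, 14, 18, 14, 1]


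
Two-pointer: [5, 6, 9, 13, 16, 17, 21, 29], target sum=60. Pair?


Two pointers: lo=0, hi=7
No pair sums to 60


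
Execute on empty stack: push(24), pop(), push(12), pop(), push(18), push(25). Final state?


push(24) -> [24]
pop() returns 24 -> []
push(12) -> [12]
pop() returns 12 -> []
push(18) -> [18]
push(25) -> [18, 25]
Final stack (bottom to top): [18, 25]


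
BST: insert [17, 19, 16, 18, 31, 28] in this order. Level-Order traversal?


Root = 17; build tree by BST insertion.
Level-Order traversal: [17, 16, 19, 18, 31, 28]


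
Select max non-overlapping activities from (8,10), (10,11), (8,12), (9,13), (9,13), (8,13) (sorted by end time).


Greedy: pick earliest-ending, then skip overlaps.
Selected (2 activities): [(8, 10), (10, 11)]


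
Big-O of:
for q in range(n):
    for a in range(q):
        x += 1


Per nesting level: O(n) * O(n) [triangular over q] = O(n^2)
Complexity: O(n^2)


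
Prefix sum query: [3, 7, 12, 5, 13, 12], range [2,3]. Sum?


Prefix sums: [0, 3, 10, 22, 27, 40, 52]
Sum[2..3] = prefix[4] - prefix[2] = 27 - 10 = 17


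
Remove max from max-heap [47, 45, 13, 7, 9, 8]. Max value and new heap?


Max = 47
Replace root with last, heapify down
Resulting heap: [45, 9, 13, 7, 8]


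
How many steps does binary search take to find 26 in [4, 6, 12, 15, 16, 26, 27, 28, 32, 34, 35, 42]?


Search for 26:
[0,11] mid=5 arr[5]=26
Total: 1 comparisons


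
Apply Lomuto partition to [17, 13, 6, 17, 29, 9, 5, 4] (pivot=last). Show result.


Elements <= 4 go left of pivot.
Result: [4, 13, 6, 17, 29, 9, 5, 17], pivot at index 0


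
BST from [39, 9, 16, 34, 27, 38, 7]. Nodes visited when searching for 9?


BST root = 39
Search for 9: compare at each node
Path: [39, 9]


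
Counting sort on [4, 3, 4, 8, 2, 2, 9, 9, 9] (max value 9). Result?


Count array: [0, 0, 2, 1, 2, 0, 0, 0, 1, 3]
Reconstruct: [2, 2, 3, 4, 4, 8, 9, 9, 9]


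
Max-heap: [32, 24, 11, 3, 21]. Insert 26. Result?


Append 26: [32, 24, 11, 3, 21, 26]
Bubble up: swap idx 5(26) with idx 2(11)
Result: [32, 24, 26, 3, 21, 11]


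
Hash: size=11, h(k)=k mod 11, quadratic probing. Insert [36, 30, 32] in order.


Insertions: 36->slot 3; 30->slot 8; 32->slot 10
Table: [None, None, None, 36, None, None, None, None, 30, None, 32]


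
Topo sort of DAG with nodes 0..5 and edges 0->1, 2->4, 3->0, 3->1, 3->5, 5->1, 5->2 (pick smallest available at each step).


Kahn's algorithm, process smallest node first
Order: [3, 0, 5, 1, 2, 4]


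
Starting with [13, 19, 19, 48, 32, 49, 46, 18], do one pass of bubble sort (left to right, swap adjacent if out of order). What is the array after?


After one pass: [13, 19, 19, 32, 48, 46, 18, 49]


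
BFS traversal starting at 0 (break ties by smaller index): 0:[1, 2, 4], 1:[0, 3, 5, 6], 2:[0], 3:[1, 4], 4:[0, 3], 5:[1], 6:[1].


BFS queue: start with [0]
Visit order: [0, 1, 2, 4, 3, 5, 6]


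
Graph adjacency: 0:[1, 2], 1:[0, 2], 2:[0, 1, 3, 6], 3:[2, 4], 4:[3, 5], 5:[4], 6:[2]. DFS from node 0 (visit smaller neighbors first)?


DFS stack-based: start with [0]
Visit order: [0, 1, 2, 3, 4, 5, 6]


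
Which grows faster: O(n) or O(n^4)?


linear grows slower than quartic
O(n) is asymptotically smaller; O(n^4) grows faster


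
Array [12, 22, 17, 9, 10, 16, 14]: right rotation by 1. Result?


Right rotate by 1: [14, 12, 22, 17, 9, 10, 16]


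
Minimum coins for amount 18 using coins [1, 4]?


dp[0]=0; dp[i]=1+min(dp[i-c] for c in coins)
...dp[13]=4, dp[14]=5, dp[15]=6, dp[16]=4, dp[17]=5, dp[18]=6
Minimum coins for 18 = 6


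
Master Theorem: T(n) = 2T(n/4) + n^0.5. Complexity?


a=2, b=4, c=0.5. log_4(2)=0.5 = c=0.5. Case 2: O(n^c log n) = O(sqrt(n) log n)
Complexity: O(sqrt(n) log n)


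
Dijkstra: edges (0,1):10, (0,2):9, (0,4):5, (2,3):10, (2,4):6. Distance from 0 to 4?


Dijkstra from 0:
Distances: {0: 0, 1: 10, 2: 9, 3: 19, 4: 5}
Shortest distance to 4 = 5, path = [0, 4]


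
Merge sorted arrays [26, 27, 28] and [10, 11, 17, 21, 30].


Compare heads, take smaller each step.
Merged: [10, 11, 17, 21, 26, 27, 28, 30]


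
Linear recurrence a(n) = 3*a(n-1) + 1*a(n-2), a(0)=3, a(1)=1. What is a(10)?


Build bottom-up:
...a(8)=7494, a(9)=24751, a(10)=3*24751+1*7494=81747


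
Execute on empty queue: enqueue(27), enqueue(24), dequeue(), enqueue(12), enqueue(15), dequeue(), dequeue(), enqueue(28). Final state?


enqueue(27) -> [27]
enqueue(24) -> [27, 24]
dequeue() returns 27 -> [24]
enqueue(12) -> [24, 12]
enqueue(15) -> [24, 12, 15]
dequeue() returns 24 -> [12, 15]
dequeue() returns 12 -> [15]
enqueue(28) -> [15, 28]
Final queue (front to back): [15, 28]


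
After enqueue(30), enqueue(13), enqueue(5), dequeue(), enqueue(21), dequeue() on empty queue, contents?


enqueue(30) -> [30]
enqueue(13) -> [30, 13]
enqueue(5) -> [30, 13, 5]
dequeue() returns 30 -> [13, 5]
enqueue(21) -> [13, 5, 21]
dequeue() returns 13 -> [5, 21]
Final queue (front to back): [5, 21]


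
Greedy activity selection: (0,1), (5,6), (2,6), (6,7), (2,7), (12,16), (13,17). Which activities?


Greedy: pick earliest-ending, then skip overlaps.
Selected (4 activities): [(0, 1), (5, 6), (6, 7), (12, 16)]


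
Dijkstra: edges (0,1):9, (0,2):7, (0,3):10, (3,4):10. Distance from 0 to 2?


Dijkstra from 0:
Distances: {0: 0, 1: 9, 2: 7, 3: 10, 4: 20}
Shortest distance to 2 = 7, path = [0, 2]


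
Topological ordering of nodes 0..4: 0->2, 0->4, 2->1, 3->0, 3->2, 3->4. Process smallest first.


Kahn's algorithm, process smallest node first
Order: [3, 0, 2, 1, 4]


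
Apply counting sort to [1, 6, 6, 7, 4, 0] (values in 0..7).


Count array: [1, 1, 0, 0, 1, 0, 2, 1]
Reconstruct: [0, 1, 4, 6, 6, 7]


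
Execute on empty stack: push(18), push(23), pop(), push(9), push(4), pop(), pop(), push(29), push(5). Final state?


push(18) -> [18]
push(23) -> [18, 23]
pop() returns 23 -> [18]
push(9) -> [18, 9]
push(4) -> [18, 9, 4]
pop() returns 4 -> [18, 9]
pop() returns 9 -> [18]
push(29) -> [18, 29]
push(5) -> [18, 29, 5]
Final stack (bottom to top): [18, 29, 5]


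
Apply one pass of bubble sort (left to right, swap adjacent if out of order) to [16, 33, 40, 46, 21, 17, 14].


After one pass: [16, 33, 40, 21, 17, 14, 46]


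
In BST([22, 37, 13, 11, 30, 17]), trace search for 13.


BST root = 22
Search for 13: compare at each node
Path: [22, 13]


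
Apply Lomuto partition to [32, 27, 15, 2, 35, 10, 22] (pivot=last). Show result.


Elements <= 22 go left of pivot.
Result: [15, 2, 10, 22, 35, 32, 27], pivot at index 3


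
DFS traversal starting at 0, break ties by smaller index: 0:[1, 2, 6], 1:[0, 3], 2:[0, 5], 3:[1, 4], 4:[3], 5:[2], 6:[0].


DFS stack-based: start with [0]
Visit order: [0, 1, 3, 4, 2, 5, 6]


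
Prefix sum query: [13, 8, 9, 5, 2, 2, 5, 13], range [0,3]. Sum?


Prefix sums: [0, 13, 21, 30, 35, 37, 39, 44, 57]
Sum[0..3] = prefix[4] - prefix[0] = 35 - 0 = 35


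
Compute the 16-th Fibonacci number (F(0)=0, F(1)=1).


F(n)=F(n-1)+F(n-2)
...F(14)=377, F(15)=610, F(16)=987


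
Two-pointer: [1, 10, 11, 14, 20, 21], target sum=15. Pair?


Two pointers: lo=0, hi=5
Found pair: (1, 14) summing to 15


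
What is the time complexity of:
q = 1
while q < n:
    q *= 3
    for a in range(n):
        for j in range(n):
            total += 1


Per nesting level: O(log n) * O(n) * O(n) = O(n^2 log n)
Complexity: O(n^2 log n)


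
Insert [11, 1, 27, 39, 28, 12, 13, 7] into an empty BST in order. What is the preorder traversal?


Root = 11; build tree by BST insertion.
Preorder traversal: [11, 1, 7, 27, 12, 13, 39, 28]


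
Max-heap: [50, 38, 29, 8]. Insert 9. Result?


Append 9: [50, 38, 29, 8, 9]
Bubble up: no swaps needed
Result: [50, 38, 29, 8, 9]


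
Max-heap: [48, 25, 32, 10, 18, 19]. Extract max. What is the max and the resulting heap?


Max = 48
Replace root with last, heapify down
Resulting heap: [32, 25, 19, 10, 18]


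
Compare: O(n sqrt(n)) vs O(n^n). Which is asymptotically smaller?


n^1.5 grows slower than n^n
O(n sqrt(n)) is asymptotically smaller; O(n^n) grows faster


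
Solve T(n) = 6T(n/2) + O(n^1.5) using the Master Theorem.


a=6, b=2, c=1.5. log_2(6)=2.585 > c=1.5. Case 1: O(n^log_b(a)) = O(n^2.585)
Complexity: O(n^2.585)


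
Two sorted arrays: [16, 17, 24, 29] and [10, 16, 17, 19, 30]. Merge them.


Compare heads, take smaller each step.
Merged: [10, 16, 16, 17, 17, 19, 24, 29, 30]


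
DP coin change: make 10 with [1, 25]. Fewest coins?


dp[0]=0; dp[i]=1+min(dp[i-c] for c in coins)
...dp[5]=5, dp[6]=6, dp[7]=7, dp[8]=8, dp[9]=9, dp[10]=10
Minimum coins for 10 = 10


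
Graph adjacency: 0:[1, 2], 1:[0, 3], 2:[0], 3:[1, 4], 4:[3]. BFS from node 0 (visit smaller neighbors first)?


BFS queue: start with [0]
Visit order: [0, 1, 2, 3, 4]


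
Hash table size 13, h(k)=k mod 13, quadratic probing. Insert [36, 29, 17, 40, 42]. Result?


Insertions: 36->slot 10; 29->slot 3; 17->slot 4; 40->slot 1; 42->slot 7
Table: [None, 40, None, 29, 17, None, None, 42, None, None, 36, None, None]


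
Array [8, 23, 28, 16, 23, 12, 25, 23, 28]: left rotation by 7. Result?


Left rotate by 7: [23, 28, 8, 23, 28, 16, 23, 12, 25]


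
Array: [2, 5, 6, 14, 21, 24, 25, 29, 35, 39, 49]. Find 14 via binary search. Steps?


Search for 14:
[0,10] mid=5 arr[5]=24
[0,4] mid=2 arr[2]=6
[3,4] mid=3 arr[3]=14
Total: 3 comparisons


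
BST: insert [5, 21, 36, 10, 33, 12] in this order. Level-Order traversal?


Root = 5; build tree by BST insertion.
Level-Order traversal: [5, 21, 10, 36, 12, 33]


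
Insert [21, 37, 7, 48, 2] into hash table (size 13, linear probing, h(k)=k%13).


Insertions: 21->slot 8; 37->slot 11; 7->slot 7; 48->slot 9; 2->slot 2
Table: [None, None, 2, None, None, None, None, 7, 21, 48, None, 37, None]


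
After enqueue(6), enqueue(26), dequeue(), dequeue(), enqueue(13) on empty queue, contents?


enqueue(6) -> [6]
enqueue(26) -> [6, 26]
dequeue() returns 6 -> [26]
dequeue() returns 26 -> []
enqueue(13) -> [13]
Final queue (front to back): [13]


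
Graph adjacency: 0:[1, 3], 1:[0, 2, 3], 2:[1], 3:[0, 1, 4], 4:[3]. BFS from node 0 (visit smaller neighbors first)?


BFS queue: start with [0]
Visit order: [0, 1, 3, 2, 4]


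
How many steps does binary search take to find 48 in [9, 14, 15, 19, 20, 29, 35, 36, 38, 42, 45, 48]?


Search for 48:
[0,11] mid=5 arr[5]=29
[6,11] mid=8 arr[8]=38
[9,11] mid=10 arr[10]=45
[11,11] mid=11 arr[11]=48
Total: 4 comparisons


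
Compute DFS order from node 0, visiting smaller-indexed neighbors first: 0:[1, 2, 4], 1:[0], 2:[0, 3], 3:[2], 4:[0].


DFS stack-based: start with [0]
Visit order: [0, 1, 2, 3, 4]


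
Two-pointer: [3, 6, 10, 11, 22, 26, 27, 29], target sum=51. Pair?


Two pointers: lo=0, hi=7
Found pair: (22, 29) summing to 51


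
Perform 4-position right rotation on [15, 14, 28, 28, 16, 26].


Right rotate by 4: [28, 28, 16, 26, 15, 14]


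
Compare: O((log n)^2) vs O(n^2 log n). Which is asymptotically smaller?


polylogarithmic grows slower than n^2 log n
O((log n)^2) is asymptotically smaller; O(n^2 log n) grows faster


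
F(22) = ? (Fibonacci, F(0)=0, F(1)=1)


F(n)=F(n-1)+F(n-2)
...F(20)=6765, F(21)=10946, F(22)=17711


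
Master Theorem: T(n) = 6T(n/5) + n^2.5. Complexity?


a=6, b=5, c=2.5. log_5(6)=1.113 < c=2.5. Case 3: O(n^c) = O(n^2.500)
Complexity: O(n^2.500)


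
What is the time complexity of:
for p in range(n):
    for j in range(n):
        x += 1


Per nesting level: O(n) * O(n) = O(n^2)
Complexity: O(n^2)


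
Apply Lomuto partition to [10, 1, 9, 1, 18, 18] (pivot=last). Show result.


Elements <= 18 go left of pivot.
Result: [10, 1, 9, 1, 18, 18], pivot at index 5


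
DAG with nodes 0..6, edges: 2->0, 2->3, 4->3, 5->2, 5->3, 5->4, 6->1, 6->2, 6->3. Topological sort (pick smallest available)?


Kahn's algorithm, process smallest node first
Order: [5, 4, 6, 1, 2, 0, 3]


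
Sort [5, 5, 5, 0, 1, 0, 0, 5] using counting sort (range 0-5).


Count array: [3, 1, 0, 0, 0, 4]
Reconstruct: [0, 0, 0, 1, 5, 5, 5, 5]


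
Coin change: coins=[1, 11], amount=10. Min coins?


dp[0]=0; dp[i]=1+min(dp[i-c] for c in coins)
...dp[5]=5, dp[6]=6, dp[7]=7, dp[8]=8, dp[9]=9, dp[10]=10
Minimum coins for 10 = 10


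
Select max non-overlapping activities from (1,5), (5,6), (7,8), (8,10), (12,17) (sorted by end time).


Greedy: pick earliest-ending, then skip overlaps.
Selected (5 activities): [(1, 5), (5, 6), (7, 8), (8, 10), (12, 17)]


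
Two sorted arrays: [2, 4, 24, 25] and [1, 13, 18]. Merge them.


Compare heads, take smaller each step.
Merged: [1, 2, 4, 13, 18, 24, 25]


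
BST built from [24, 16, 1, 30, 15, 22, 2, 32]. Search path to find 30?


BST root = 24
Search for 30: compare at each node
Path: [24, 30]


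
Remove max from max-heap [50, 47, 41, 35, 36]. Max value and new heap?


Max = 50
Replace root with last, heapify down
Resulting heap: [47, 36, 41, 35]


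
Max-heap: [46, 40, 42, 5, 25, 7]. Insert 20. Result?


Append 20: [46, 40, 42, 5, 25, 7, 20]
Bubble up: no swaps needed
Result: [46, 40, 42, 5, 25, 7, 20]


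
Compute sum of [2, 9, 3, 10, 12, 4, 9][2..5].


Prefix sums: [0, 2, 11, 14, 24, 36, 40, 49]
Sum[2..5] = prefix[6] - prefix[2] = 40 - 11 = 29


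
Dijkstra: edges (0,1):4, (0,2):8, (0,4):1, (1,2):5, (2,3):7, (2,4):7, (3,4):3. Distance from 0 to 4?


Dijkstra from 0:
Distances: {0: 0, 1: 4, 2: 8, 3: 4, 4: 1}
Shortest distance to 4 = 1, path = [0, 4]


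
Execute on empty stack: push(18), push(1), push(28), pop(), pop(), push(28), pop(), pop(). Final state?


push(18) -> [18]
push(1) -> [18, 1]
push(28) -> [18, 1, 28]
pop() returns 28 -> [18, 1]
pop() returns 1 -> [18]
push(28) -> [18, 28]
pop() returns 28 -> [18]
pop() returns 18 -> []
Final stack (bottom to top): []


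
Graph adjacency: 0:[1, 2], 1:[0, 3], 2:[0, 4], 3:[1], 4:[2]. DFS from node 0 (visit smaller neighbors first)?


DFS stack-based: start with [0]
Visit order: [0, 1, 3, 2, 4]


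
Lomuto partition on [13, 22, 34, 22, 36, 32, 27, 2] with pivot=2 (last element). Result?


Elements <= 2 go left of pivot.
Result: [2, 22, 34, 22, 36, 32, 27, 13], pivot at index 0


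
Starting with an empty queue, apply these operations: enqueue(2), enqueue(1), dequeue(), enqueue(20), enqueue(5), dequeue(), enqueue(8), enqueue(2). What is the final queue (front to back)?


enqueue(2) -> [2]
enqueue(1) -> [2, 1]
dequeue() returns 2 -> [1]
enqueue(20) -> [1, 20]
enqueue(5) -> [1, 20, 5]
dequeue() returns 1 -> [20, 5]
enqueue(8) -> [20, 5, 8]
enqueue(2) -> [20, 5, 8, 2]
Final queue (front to back): [20, 5, 8, 2]


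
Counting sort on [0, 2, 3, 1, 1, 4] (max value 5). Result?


Count array: [1, 2, 1, 1, 1, 0]
Reconstruct: [0, 1, 1, 2, 3, 4]


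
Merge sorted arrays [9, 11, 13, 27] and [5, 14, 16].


Compare heads, take smaller each step.
Merged: [5, 9, 11, 13, 14, 16, 27]


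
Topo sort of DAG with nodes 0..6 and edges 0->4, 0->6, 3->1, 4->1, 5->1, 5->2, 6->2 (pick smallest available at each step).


Kahn's algorithm, process smallest node first
Order: [0, 3, 4, 5, 1, 6, 2]


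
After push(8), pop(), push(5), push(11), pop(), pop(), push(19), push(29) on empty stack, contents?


push(8) -> [8]
pop() returns 8 -> []
push(5) -> [5]
push(11) -> [5, 11]
pop() returns 11 -> [5]
pop() returns 5 -> []
push(19) -> [19]
push(29) -> [19, 29]
Final stack (bottom to top): [19, 29]


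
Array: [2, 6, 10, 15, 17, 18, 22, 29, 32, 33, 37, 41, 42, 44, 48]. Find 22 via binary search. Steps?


Search for 22:
[0,14] mid=7 arr[7]=29
[0,6] mid=3 arr[3]=15
[4,6] mid=5 arr[5]=18
[6,6] mid=6 arr[6]=22
Total: 4 comparisons


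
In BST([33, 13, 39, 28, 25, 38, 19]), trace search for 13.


BST root = 33
Search for 13: compare at each node
Path: [33, 13]


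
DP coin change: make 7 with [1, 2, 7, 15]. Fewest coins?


dp[0]=0; dp[i]=1+min(dp[i-c] for c in coins)
...dp[2]=1, dp[3]=2, dp[4]=2, dp[5]=3, dp[6]=3, dp[7]=1
Minimum coins for 7 = 1


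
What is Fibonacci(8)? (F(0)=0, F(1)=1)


F(n)=F(n-1)+F(n-2)
...F(6)=8, F(7)=13, F(8)=21


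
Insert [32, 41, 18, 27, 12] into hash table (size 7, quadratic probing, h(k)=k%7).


Insertions: 32->slot 4; 41->slot 6; 18->slot 5; 27->slot 0; 12->slot 2
Table: [27, None, 12, None, 32, 18, 41]


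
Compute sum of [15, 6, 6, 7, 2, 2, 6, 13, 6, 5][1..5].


Prefix sums: [0, 15, 21, 27, 34, 36, 38, 44, 57, 63, 68]
Sum[1..5] = prefix[6] - prefix[1] = 38 - 15 = 23


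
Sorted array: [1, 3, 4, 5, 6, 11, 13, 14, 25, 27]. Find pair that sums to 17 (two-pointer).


Two pointers: lo=0, hi=9
Found pair: (3, 14) summing to 17


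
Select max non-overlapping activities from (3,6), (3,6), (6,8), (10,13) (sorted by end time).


Greedy: pick earliest-ending, then skip overlaps.
Selected (3 activities): [(3, 6), (6, 8), (10, 13)]


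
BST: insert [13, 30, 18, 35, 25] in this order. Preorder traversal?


Root = 13; build tree by BST insertion.
Preorder traversal: [13, 30, 18, 25, 35]


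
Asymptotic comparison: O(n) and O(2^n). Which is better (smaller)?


linear grows slower than exponential
O(n) is asymptotically smaller; O(2^n) grows faster


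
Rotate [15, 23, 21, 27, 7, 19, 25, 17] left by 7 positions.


Left rotate by 7: [17, 15, 23, 21, 27, 7, 19, 25]


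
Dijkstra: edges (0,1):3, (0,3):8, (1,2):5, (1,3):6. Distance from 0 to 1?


Dijkstra from 0:
Distances: {0: 0, 1: 3, 2: 8, 3: 8}
Shortest distance to 1 = 3, path = [0, 1]


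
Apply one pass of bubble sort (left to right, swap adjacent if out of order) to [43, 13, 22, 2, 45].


After one pass: [13, 22, 2, 43, 45]


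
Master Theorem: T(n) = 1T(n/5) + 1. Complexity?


a=1, b=5, c=0. log_5(1)=0 = c=0. Case 2: O(n^c log n) = O(log n)
Complexity: O(log n)


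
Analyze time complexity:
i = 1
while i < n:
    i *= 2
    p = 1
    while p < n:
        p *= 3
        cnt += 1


Per nesting level: O(log n) * O(log n) = O((log n)^2)
Complexity: O((log n)^2)


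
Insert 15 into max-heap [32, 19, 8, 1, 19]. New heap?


Append 15: [32, 19, 8, 1, 19, 15]
Bubble up: swap idx 5(15) with idx 2(8)
Result: [32, 19, 15, 1, 19, 8]


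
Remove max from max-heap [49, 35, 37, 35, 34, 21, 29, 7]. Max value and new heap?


Max = 49
Replace root with last, heapify down
Resulting heap: [37, 35, 29, 35, 34, 21, 7]


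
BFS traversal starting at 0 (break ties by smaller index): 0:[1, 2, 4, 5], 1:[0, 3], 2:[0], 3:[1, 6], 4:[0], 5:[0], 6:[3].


BFS queue: start with [0]
Visit order: [0, 1, 2, 4, 5, 3, 6]


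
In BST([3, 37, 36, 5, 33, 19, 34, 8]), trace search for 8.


BST root = 3
Search for 8: compare at each node
Path: [3, 37, 36, 5, 33, 19, 8]


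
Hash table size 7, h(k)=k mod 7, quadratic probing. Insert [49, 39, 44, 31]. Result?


Insertions: 49->slot 0; 39->slot 4; 44->slot 2; 31->slot 3
Table: [49, None, 44, 31, 39, None, None]


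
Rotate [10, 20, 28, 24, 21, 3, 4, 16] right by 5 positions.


Right rotate by 5: [24, 21, 3, 4, 16, 10, 20, 28]


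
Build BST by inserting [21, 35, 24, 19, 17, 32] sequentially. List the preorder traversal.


Root = 21; build tree by BST insertion.
Preorder traversal: [21, 19, 17, 35, 24, 32]


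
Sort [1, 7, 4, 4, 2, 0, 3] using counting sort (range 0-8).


Count array: [1, 1, 1, 1, 2, 0, 0, 1, 0]
Reconstruct: [0, 1, 2, 3, 4, 4, 7]


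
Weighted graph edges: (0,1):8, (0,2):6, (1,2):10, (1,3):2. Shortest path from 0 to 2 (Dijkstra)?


Dijkstra from 0:
Distances: {0: 0, 1: 8, 2: 6, 3: 10}
Shortest distance to 2 = 6, path = [0, 2]


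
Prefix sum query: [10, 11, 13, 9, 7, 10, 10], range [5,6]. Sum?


Prefix sums: [0, 10, 21, 34, 43, 50, 60, 70]
Sum[5..6] = prefix[7] - prefix[5] = 70 - 50 = 20


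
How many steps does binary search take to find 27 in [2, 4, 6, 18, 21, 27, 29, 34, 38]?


Search for 27:
[0,8] mid=4 arr[4]=21
[5,8] mid=6 arr[6]=29
[5,5] mid=5 arr[5]=27
Total: 3 comparisons


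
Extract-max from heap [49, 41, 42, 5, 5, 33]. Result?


Max = 49
Replace root with last, heapify down
Resulting heap: [42, 41, 33, 5, 5]


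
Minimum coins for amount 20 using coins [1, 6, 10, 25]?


dp[0]=0; dp[i]=1+min(dp[i-c] for c in coins)
...dp[15]=5, dp[16]=2, dp[17]=3, dp[18]=3, dp[19]=4, dp[20]=2
Minimum coins for 20 = 2


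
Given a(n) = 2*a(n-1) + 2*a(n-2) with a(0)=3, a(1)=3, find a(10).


Build bottom-up:
...a(8)=4656, a(9)=12720, a(10)=2*12720+2*4656=34752


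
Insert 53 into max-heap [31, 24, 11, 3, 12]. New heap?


Append 53: [31, 24, 11, 3, 12, 53]
Bubble up: swap idx 5(53) with idx 2(11); swap idx 2(53) with idx 0(31)
Result: [53, 24, 31, 3, 12, 11]


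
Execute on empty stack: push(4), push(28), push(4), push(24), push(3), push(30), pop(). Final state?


push(4) -> [4]
push(28) -> [4, 28]
push(4) -> [4, 28, 4]
push(24) -> [4, 28, 4, 24]
push(3) -> [4, 28, 4, 24, 3]
push(30) -> [4, 28, 4, 24, 3, 30]
pop() returns 30 -> [4, 28, 4, 24, 3]
Final stack (bottom to top): [4, 28, 4, 24, 3]


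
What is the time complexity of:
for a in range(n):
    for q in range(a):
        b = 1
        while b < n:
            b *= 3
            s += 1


Per nesting level: O(n) * O(n) [triangular over a] * O(log n) = O(n^2 log n)
Complexity: O(n^2 log n)


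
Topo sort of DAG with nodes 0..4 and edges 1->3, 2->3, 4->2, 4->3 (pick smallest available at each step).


Kahn's algorithm, process smallest node first
Order: [0, 1, 4, 2, 3]


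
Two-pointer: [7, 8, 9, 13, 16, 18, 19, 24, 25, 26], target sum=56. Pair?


Two pointers: lo=0, hi=9
No pair sums to 56


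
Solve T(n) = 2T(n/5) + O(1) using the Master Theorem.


a=2, b=5, c=0. log_5(2)=0.431 > c=0. Case 1: O(n^log_b(a)) = O(n^0.431)
Complexity: O(n^0.431)


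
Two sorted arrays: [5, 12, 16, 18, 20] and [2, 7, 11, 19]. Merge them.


Compare heads, take smaller each step.
Merged: [2, 5, 7, 11, 12, 16, 18, 19, 20]


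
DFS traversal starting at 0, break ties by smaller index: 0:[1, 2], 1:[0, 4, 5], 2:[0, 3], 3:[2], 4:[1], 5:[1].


DFS stack-based: start with [0]
Visit order: [0, 1, 4, 5, 2, 3]


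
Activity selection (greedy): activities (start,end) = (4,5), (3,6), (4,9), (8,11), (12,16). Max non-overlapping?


Greedy: pick earliest-ending, then skip overlaps.
Selected (3 activities): [(4, 5), (8, 11), (12, 16)]


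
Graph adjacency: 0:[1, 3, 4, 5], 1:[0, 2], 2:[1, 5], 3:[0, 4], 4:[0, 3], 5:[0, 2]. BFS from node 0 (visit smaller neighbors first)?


BFS queue: start with [0]
Visit order: [0, 1, 3, 4, 5, 2]


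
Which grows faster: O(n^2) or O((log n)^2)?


polylogarithmic grows slower than quadratic
O((log n)^2) is asymptotically smaller; O(n^2) grows faster


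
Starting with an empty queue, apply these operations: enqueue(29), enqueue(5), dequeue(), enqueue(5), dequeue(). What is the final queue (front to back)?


enqueue(29) -> [29]
enqueue(5) -> [29, 5]
dequeue() returns 29 -> [5]
enqueue(5) -> [5, 5]
dequeue() returns 5 -> [5]
Final queue (front to back): [5]


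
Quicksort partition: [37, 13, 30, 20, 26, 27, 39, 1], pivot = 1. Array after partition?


Elements <= 1 go left of pivot.
Result: [1, 13, 30, 20, 26, 27, 39, 37], pivot at index 0


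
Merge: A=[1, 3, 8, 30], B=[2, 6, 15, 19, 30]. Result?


Compare heads, take smaller each step.
Merged: [1, 2, 3, 6, 8, 15, 19, 30, 30]


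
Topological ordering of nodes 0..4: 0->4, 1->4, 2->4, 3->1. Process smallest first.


Kahn's algorithm, process smallest node first
Order: [0, 2, 3, 1, 4]


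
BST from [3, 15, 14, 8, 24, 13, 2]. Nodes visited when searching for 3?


BST root = 3
Search for 3: compare at each node
Path: [3]


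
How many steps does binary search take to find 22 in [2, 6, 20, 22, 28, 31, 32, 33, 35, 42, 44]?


Search for 22:
[0,10] mid=5 arr[5]=31
[0,4] mid=2 arr[2]=20
[3,4] mid=3 arr[3]=22
Total: 3 comparisons


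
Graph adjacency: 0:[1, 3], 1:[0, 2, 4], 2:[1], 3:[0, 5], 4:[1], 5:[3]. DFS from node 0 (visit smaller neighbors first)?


DFS stack-based: start with [0]
Visit order: [0, 1, 2, 4, 3, 5]


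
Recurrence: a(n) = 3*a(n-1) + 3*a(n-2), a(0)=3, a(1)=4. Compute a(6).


Build bottom-up:
...a(4)=288, a(5)=1089, a(6)=3*1089+3*288=4131


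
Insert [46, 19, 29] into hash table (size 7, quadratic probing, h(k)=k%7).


Insertions: 46->slot 4; 19->slot 5; 29->slot 1
Table: [None, 29, None, None, 46, 19, None]


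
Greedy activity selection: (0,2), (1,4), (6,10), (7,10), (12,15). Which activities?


Greedy: pick earliest-ending, then skip overlaps.
Selected (3 activities): [(0, 2), (6, 10), (12, 15)]


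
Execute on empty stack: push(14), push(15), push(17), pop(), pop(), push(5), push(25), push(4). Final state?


push(14) -> [14]
push(15) -> [14, 15]
push(17) -> [14, 15, 17]
pop() returns 17 -> [14, 15]
pop() returns 15 -> [14]
push(5) -> [14, 5]
push(25) -> [14, 5, 25]
push(4) -> [14, 5, 25, 4]
Final stack (bottom to top): [14, 5, 25, 4]


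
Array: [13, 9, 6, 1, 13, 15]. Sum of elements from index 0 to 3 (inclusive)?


Prefix sums: [0, 13, 22, 28, 29, 42, 57]
Sum[0..3] = prefix[4] - prefix[0] = 29 - 0 = 29


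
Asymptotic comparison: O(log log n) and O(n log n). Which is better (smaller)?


double-logarithmic grows slower than linearithmic
O(log log n) is asymptotically smaller; O(n log n) grows faster


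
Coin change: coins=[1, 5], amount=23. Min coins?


dp[0]=0; dp[i]=1+min(dp[i-c] for c in coins)
...dp[18]=6, dp[19]=7, dp[20]=4, dp[21]=5, dp[22]=6, dp[23]=7
Minimum coins for 23 = 7


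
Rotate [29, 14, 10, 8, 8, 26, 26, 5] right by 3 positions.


Right rotate by 3: [26, 26, 5, 29, 14, 10, 8, 8]


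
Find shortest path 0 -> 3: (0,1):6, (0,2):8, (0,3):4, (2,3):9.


Dijkstra from 0:
Distances: {0: 0, 1: 6, 2: 8, 3: 4}
Shortest distance to 3 = 4, path = [0, 3]


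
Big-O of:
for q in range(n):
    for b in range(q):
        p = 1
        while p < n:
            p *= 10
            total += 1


Per nesting level: O(n) * O(n) [triangular over q] * O(log n) = O(n^2 log n)
Complexity: O(n^2 log n)


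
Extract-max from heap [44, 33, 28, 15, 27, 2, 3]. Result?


Max = 44
Replace root with last, heapify down
Resulting heap: [33, 27, 28, 15, 3, 2]


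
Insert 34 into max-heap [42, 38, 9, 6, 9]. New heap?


Append 34: [42, 38, 9, 6, 9, 34]
Bubble up: swap idx 5(34) with idx 2(9)
Result: [42, 38, 34, 6, 9, 9]


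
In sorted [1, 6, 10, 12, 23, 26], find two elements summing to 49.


Two pointers: lo=0, hi=5
Found pair: (23, 26) summing to 49


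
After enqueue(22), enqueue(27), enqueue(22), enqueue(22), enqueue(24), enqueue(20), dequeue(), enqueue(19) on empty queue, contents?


enqueue(22) -> [22]
enqueue(27) -> [22, 27]
enqueue(22) -> [22, 27, 22]
enqueue(22) -> [22, 27, 22, 22]
enqueue(24) -> [22, 27, 22, 22, 24]
enqueue(20) -> [22, 27, 22, 22, 24, 20]
dequeue() returns 22 -> [27, 22, 22, 24, 20]
enqueue(19) -> [27, 22, 22, 24, 20, 19]
Final queue (front to back): [27, 22, 22, 24, 20, 19]


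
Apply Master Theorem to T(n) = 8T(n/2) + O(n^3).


a=8, b=2, c=3. log_2(8)=3 = c=3. Case 2: O(n^c log n) = O(n^3 log n)
Complexity: O(n^3 log n)


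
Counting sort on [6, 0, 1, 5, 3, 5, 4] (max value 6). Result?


Count array: [1, 1, 0, 1, 1, 2, 1]
Reconstruct: [0, 1, 3, 4, 5, 5, 6]


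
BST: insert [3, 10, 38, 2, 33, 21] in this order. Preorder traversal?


Root = 3; build tree by BST insertion.
Preorder traversal: [3, 2, 10, 38, 33, 21]


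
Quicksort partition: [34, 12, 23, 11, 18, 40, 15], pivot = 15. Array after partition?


Elements <= 15 go left of pivot.
Result: [12, 11, 15, 34, 18, 40, 23], pivot at index 2


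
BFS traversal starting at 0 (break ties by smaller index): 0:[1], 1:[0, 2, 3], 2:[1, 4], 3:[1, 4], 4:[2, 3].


BFS queue: start with [0]
Visit order: [0, 1, 2, 3, 4]


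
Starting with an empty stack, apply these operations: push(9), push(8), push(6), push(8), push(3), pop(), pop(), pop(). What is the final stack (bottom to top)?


push(9) -> [9]
push(8) -> [9, 8]
push(6) -> [9, 8, 6]
push(8) -> [9, 8, 6, 8]
push(3) -> [9, 8, 6, 8, 3]
pop() returns 3 -> [9, 8, 6, 8]
pop() returns 8 -> [9, 8, 6]
pop() returns 6 -> [9, 8]
Final stack (bottom to top): [9, 8]


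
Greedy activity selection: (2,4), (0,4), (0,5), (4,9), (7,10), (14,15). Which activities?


Greedy: pick earliest-ending, then skip overlaps.
Selected (3 activities): [(2, 4), (4, 9), (14, 15)]


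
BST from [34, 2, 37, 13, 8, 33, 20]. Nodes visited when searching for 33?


BST root = 34
Search for 33: compare at each node
Path: [34, 2, 13, 33]


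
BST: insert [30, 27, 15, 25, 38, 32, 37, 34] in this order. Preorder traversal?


Root = 30; build tree by BST insertion.
Preorder traversal: [30, 27, 15, 25, 38, 32, 37, 34]


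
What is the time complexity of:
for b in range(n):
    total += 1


Per nesting level: O(n) = O(n)
Complexity: O(n)


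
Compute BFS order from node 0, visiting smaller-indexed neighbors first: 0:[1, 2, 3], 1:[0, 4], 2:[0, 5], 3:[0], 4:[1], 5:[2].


BFS queue: start with [0]
Visit order: [0, 1, 2, 3, 4, 5]


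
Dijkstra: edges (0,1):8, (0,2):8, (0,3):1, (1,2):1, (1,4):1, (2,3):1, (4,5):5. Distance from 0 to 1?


Dijkstra from 0:
Distances: {0: 0, 1: 3, 2: 2, 3: 1, 4: 4, 5: 9}
Shortest distance to 1 = 3, path = [0, 3, 2, 1]


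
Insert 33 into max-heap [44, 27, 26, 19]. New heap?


Append 33: [44, 27, 26, 19, 33]
Bubble up: swap idx 4(33) with idx 1(27)
Result: [44, 33, 26, 19, 27]


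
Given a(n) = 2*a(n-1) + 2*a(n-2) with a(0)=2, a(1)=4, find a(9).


Build bottom-up:
...a(7)=1792, a(8)=4896, a(9)=2*4896+2*1792=13376


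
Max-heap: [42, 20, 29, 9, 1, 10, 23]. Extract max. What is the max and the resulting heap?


Max = 42
Replace root with last, heapify down
Resulting heap: [29, 20, 23, 9, 1, 10]


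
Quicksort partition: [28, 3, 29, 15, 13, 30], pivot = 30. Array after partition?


Elements <= 30 go left of pivot.
Result: [28, 3, 29, 15, 13, 30], pivot at index 5


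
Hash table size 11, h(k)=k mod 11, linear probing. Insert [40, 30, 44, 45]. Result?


Insertions: 40->slot 7; 30->slot 8; 44->slot 0; 45->slot 1
Table: [44, 45, None, None, None, None, None, 40, 30, None, None]


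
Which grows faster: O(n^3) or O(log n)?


logarithmic grows slower than cubic
O(log n) is asymptotically smaller; O(n^3) grows faster


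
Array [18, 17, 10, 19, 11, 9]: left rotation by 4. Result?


Left rotate by 4: [11, 9, 18, 17, 10, 19]


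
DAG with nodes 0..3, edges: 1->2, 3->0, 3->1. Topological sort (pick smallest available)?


Kahn's algorithm, process smallest node first
Order: [3, 0, 1, 2]


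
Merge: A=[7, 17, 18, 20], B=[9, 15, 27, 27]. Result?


Compare heads, take smaller each step.
Merged: [7, 9, 15, 17, 18, 20, 27, 27]


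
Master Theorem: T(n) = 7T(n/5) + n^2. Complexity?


a=7, b=5, c=2. log_5(7)=1.209 < c=2. Case 3: O(n^c) = O(n^2)
Complexity: O(n^2)


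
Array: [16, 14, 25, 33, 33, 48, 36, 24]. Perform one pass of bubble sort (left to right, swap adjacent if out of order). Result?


After one pass: [14, 16, 25, 33, 33, 36, 24, 48]


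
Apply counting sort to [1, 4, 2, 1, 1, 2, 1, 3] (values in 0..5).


Count array: [0, 4, 2, 1, 1, 0]
Reconstruct: [1, 1, 1, 1, 2, 2, 3, 4]


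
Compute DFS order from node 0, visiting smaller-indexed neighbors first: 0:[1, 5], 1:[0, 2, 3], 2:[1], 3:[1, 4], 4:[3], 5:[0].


DFS stack-based: start with [0]
Visit order: [0, 1, 2, 3, 4, 5]


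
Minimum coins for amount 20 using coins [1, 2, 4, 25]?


dp[0]=0; dp[i]=1+min(dp[i-c] for c in coins)
...dp[15]=5, dp[16]=4, dp[17]=5, dp[18]=5, dp[19]=6, dp[20]=5
Minimum coins for 20 = 5


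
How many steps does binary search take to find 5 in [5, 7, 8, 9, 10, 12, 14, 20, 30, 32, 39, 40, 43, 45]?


Search for 5:
[0,13] mid=6 arr[6]=14
[0,5] mid=2 arr[2]=8
[0,1] mid=0 arr[0]=5
Total: 3 comparisons


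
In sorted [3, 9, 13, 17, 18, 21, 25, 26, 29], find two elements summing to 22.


Two pointers: lo=0, hi=8
Found pair: (9, 13) summing to 22


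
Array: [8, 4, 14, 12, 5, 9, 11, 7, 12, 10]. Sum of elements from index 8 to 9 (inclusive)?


Prefix sums: [0, 8, 12, 26, 38, 43, 52, 63, 70, 82, 92]
Sum[8..9] = prefix[10] - prefix[8] = 92 - 70 = 22


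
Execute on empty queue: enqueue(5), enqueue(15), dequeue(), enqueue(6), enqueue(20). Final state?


enqueue(5) -> [5]
enqueue(15) -> [5, 15]
dequeue() returns 5 -> [15]
enqueue(6) -> [15, 6]
enqueue(20) -> [15, 6, 20]
Final queue (front to back): [15, 6, 20]


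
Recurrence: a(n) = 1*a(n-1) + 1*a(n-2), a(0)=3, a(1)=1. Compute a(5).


Build bottom-up:
...a(3)=5, a(4)=9, a(5)=1*9+1*5=14


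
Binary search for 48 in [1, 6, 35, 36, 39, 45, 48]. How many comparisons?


Search for 48:
[0,6] mid=3 arr[3]=36
[4,6] mid=5 arr[5]=45
[6,6] mid=6 arr[6]=48
Total: 3 comparisons


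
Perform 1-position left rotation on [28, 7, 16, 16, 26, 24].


Left rotate by 1: [7, 16, 16, 26, 24, 28]


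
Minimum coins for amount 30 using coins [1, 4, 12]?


dp[0]=0; dp[i]=1+min(dp[i-c] for c in coins)
...dp[25]=3, dp[26]=4, dp[27]=5, dp[28]=3, dp[29]=4, dp[30]=5
Minimum coins for 30 = 5


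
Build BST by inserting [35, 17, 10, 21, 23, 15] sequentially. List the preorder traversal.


Root = 35; build tree by BST insertion.
Preorder traversal: [35, 17, 10, 15, 21, 23]


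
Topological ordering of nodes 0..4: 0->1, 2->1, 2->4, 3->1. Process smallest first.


Kahn's algorithm, process smallest node first
Order: [0, 2, 3, 1, 4]


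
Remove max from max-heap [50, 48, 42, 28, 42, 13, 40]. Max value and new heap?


Max = 50
Replace root with last, heapify down
Resulting heap: [48, 42, 42, 28, 40, 13]


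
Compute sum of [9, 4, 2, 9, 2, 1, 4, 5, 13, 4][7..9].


Prefix sums: [0, 9, 13, 15, 24, 26, 27, 31, 36, 49, 53]
Sum[7..9] = prefix[10] - prefix[7] = 53 - 31 = 22


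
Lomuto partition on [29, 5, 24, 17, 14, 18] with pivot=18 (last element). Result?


Elements <= 18 go left of pivot.
Result: [5, 17, 14, 18, 24, 29], pivot at index 3


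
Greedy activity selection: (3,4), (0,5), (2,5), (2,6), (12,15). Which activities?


Greedy: pick earliest-ending, then skip overlaps.
Selected (2 activities): [(3, 4), (12, 15)]


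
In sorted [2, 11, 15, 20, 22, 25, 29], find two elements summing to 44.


Two pointers: lo=0, hi=6
Found pair: (15, 29) summing to 44


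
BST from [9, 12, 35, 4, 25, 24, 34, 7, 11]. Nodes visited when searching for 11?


BST root = 9
Search for 11: compare at each node
Path: [9, 12, 11]


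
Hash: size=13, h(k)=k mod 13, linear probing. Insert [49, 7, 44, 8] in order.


Insertions: 49->slot 10; 7->slot 7; 44->slot 5; 8->slot 8
Table: [None, None, None, None, None, 44, None, 7, 8, None, 49, None, None]


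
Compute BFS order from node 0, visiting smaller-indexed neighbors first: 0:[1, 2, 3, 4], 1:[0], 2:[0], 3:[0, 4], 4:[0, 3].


BFS queue: start with [0]
Visit order: [0, 1, 2, 3, 4]


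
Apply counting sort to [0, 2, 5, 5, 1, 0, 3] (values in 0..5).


Count array: [2, 1, 1, 1, 0, 2]
Reconstruct: [0, 0, 1, 2, 3, 5, 5]


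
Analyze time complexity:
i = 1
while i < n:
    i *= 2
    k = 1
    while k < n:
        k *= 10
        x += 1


Per nesting level: O(log n) * O(log n) = O((log n)^2)
Complexity: O((log n)^2)


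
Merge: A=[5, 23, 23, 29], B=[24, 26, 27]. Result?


Compare heads, take smaller each step.
Merged: [5, 23, 23, 24, 26, 27, 29]


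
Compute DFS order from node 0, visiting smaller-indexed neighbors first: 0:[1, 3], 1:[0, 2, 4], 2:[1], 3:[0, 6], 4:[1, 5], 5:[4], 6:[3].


DFS stack-based: start with [0]
Visit order: [0, 1, 2, 4, 5, 3, 6]


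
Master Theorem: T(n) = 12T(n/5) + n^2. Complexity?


a=12, b=5, c=2. log_5(12)=1.544 < c=2. Case 3: O(n^c) = O(n^2)
Complexity: O(n^2)


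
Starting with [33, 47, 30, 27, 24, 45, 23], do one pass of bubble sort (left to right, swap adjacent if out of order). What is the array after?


After one pass: [33, 30, 27, 24, 45, 23, 47]


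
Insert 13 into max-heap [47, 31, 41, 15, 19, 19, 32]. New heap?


Append 13: [47, 31, 41, 15, 19, 19, 32, 13]
Bubble up: no swaps needed
Result: [47, 31, 41, 15, 19, 19, 32, 13]
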